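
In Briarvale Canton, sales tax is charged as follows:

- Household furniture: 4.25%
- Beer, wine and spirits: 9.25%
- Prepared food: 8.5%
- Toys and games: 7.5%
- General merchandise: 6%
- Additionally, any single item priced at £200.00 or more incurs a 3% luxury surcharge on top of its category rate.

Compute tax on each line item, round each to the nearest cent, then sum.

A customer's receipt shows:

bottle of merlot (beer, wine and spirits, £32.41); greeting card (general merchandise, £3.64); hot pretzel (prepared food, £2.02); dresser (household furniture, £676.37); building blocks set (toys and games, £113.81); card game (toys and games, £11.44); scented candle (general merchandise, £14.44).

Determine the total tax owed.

Bottle of merlot £32.41: beer, wine and spirits → 9.25% → £3.00
Greeting card £3.64: general merchandise → 6% → £0.22
Hot pretzel £2.02: prepared food → 8.5% → £0.17
Dresser £676.37: household furniture → 4.25% + 3% surcharge = 7.25% → £49.04
Building blocks set £113.81: toys and games → 7.5% → £8.54
Card game £11.44: toys and games → 7.5% → £0.86
Scented candle £14.44: general merchandise → 6% → £0.87
Total tax = £3.00 + £0.22 + £0.17 + £49.04 + £8.54 + £0.86 + £0.87 = £62.70

£62.70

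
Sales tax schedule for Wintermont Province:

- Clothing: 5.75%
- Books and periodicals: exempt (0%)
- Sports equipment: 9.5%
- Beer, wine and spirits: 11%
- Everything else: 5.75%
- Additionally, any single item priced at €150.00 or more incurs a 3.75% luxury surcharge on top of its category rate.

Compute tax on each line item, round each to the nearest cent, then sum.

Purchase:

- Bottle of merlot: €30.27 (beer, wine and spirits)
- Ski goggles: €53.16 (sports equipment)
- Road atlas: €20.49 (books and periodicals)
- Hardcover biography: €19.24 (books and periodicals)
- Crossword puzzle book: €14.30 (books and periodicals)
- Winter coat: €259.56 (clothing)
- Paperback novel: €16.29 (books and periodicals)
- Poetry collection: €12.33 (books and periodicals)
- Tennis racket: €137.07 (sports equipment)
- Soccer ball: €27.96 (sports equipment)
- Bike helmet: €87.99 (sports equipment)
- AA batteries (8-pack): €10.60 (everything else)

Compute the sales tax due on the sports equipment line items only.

€29.09

Ski goggles €53.16: sports equipment → 9.5% → €5.05
Tennis racket €137.07: sports equipment → 9.5% → €13.02
Soccer ball €27.96: sports equipment → 9.5% → €2.66
Bike helmet €87.99: sports equipment → 9.5% → €8.36
Tax on sports equipment = €5.05 + €13.02 + €2.66 + €8.36 = €29.09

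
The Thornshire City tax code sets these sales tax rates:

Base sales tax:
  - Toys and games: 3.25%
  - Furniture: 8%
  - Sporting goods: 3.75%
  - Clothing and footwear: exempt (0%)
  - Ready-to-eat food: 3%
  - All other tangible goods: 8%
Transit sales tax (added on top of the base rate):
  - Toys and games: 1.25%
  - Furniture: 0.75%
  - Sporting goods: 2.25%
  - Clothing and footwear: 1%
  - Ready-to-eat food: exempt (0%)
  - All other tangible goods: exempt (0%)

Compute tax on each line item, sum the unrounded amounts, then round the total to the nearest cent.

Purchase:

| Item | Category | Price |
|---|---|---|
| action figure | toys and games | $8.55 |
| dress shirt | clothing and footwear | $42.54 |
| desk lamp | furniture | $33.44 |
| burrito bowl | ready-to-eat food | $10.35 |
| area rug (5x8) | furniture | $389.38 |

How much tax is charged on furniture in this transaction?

$37.00

Desk lamp $33.44: furniture → 8% + 0.75% transit = 8.75% → $2.926
Area rug (5x8) $389.38: furniture → 8% + 0.75% transit = 8.75% → $34.07075
Tax on furniture: unrounded sum = $36.99675 → $37.00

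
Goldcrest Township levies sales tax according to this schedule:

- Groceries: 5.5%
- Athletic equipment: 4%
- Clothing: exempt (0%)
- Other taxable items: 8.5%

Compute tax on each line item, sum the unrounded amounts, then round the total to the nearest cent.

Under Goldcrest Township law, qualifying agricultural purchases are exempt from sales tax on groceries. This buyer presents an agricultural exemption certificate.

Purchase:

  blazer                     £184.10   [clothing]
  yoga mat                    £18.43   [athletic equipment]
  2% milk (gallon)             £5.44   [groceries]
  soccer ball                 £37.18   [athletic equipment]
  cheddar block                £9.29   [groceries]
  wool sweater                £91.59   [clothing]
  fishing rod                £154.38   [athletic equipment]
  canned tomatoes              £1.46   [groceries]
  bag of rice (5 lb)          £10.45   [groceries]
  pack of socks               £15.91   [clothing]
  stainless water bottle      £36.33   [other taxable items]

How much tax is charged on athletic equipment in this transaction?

£8.40

Yoga mat £18.43: athletic equipment → 4% → £0.7372
Soccer ball £37.18: athletic equipment → 4% → £1.4872
Fishing rod £154.38: athletic equipment → 4% → £6.1752
Tax on athletic equipment: unrounded sum = £8.3996 → £8.40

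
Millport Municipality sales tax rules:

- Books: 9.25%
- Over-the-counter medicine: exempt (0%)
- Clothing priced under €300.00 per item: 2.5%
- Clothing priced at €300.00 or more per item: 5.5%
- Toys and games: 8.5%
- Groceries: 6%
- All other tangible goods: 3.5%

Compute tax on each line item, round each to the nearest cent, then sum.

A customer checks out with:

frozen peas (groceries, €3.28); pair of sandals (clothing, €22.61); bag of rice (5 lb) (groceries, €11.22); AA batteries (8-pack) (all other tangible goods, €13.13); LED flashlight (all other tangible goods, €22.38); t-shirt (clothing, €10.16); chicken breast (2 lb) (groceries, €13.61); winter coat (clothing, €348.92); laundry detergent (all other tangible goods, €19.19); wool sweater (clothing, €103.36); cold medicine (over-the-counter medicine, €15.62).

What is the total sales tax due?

€26.19

Frozen peas €3.28: groceries → 6% → €0.20
Pair of sandals €22.61: clothing, under €300.00 → 2.5% → €0.57
Bag of rice (5 lb) €11.22: groceries → 6% → €0.67
AA batteries (8-pack) €13.13: all other tangible goods → 3.5% → €0.46
LED flashlight €22.38: all other tangible goods → 3.5% → €0.78
T-shirt €10.16: clothing, under €300.00 → 2.5% → €0.25
Chicken breast (2 lb) €13.61: groceries → 6% → €0.82
Winter coat €348.92: clothing, €300.00 or more → 5.5% → €19.19
Laundry detergent €19.19: all other tangible goods → 3.5% → €0.67
Wool sweater €103.36: clothing, under €300.00 → 2.5% → €2.58
Cold medicine €15.62: over-the-counter medicine → 0% → €0.00
Total tax = €0.20 + €0.57 + €0.67 + €0.46 + €0.78 + €0.25 + €0.82 + €19.19 + €0.67 + €2.58 = €26.19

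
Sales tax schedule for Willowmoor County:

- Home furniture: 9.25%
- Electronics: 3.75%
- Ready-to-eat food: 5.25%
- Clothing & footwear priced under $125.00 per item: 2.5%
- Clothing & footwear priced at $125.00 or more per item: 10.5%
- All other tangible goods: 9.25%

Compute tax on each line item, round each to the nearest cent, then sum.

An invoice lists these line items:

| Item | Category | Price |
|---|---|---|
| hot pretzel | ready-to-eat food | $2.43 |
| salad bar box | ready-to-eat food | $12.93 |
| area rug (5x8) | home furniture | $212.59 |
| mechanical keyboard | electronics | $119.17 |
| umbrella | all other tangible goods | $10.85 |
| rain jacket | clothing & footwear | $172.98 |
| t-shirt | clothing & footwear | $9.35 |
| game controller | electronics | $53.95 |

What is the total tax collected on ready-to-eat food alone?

Hot pretzel $2.43: ready-to-eat food → 5.25% → $0.13
Salad bar box $12.93: ready-to-eat food → 5.25% → $0.68
Tax on ready-to-eat food = $0.13 + $0.68 = $0.81

$0.81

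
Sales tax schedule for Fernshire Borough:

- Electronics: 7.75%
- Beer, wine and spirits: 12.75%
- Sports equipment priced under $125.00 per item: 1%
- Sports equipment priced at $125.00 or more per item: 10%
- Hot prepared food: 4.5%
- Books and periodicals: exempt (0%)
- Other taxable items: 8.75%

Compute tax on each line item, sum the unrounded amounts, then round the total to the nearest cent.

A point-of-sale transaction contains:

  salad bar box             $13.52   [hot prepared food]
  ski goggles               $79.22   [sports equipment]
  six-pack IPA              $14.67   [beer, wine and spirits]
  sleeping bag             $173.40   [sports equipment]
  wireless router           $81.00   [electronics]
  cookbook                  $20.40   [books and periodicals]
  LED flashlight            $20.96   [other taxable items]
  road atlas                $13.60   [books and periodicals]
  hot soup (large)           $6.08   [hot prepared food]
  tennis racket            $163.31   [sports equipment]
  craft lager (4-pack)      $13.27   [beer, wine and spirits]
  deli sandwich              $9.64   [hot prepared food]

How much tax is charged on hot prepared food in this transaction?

$1.32

Salad bar box $13.52: hot prepared food → 4.5% → $0.6084
Hot soup (large) $6.08: hot prepared food → 4.5% → $0.2736
Deli sandwich $9.64: hot prepared food → 4.5% → $0.4338
Tax on hot prepared food: unrounded sum = $1.3158 → $1.32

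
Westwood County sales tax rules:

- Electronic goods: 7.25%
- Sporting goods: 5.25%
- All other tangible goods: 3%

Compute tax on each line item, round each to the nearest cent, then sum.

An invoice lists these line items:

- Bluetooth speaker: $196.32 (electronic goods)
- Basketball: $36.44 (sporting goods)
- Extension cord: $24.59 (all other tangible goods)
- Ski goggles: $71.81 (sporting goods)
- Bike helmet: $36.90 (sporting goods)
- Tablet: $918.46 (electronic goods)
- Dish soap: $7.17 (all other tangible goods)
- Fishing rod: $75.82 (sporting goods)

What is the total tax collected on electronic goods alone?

Bluetooth speaker $196.32: electronic goods → 7.25% → $14.23
Tablet $918.46: electronic goods → 7.25% → $66.59
Tax on electronic goods = $14.23 + $66.59 = $80.82

$80.82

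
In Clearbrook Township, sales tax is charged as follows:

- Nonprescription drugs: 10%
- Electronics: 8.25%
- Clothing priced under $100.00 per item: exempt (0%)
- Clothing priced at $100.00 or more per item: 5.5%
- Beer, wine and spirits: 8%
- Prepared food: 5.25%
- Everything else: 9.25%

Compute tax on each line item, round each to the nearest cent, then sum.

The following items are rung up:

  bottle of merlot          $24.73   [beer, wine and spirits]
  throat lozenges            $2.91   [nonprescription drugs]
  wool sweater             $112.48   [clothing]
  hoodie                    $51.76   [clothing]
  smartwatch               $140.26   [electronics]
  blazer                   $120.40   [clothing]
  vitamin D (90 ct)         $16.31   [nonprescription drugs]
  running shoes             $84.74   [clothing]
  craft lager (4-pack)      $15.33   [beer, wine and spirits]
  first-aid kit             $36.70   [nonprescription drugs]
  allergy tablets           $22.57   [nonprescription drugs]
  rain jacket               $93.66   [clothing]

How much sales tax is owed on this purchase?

Bottle of merlot $24.73: beer, wine and spirits → 8% → $1.98
Throat lozenges $2.91: nonprescription drugs → 10% → $0.29
Wool sweater $112.48: clothing, $100.00 or more → 5.5% → $6.19
Hoodie $51.76: clothing, under $100.00 → 0% → $0.00
Smartwatch $140.26: electronics → 8.25% → $11.57
Blazer $120.40: clothing, $100.00 or more → 5.5% → $6.62
Vitamin D (90 ct) $16.31: nonprescription drugs → 10% → $1.63
Running shoes $84.74: clothing, under $100.00 → 0% → $0.00
Craft lager (4-pack) $15.33: beer, wine and spirits → 8% → $1.23
First-aid kit $36.70: nonprescription drugs → 10% → $3.67
Allergy tablets $22.57: nonprescription drugs → 10% → $2.26
Rain jacket $93.66: clothing, under $100.00 → 0% → $0.00
Total tax = $1.98 + $0.29 + $6.19 + $11.57 + $6.62 + $1.63 + $1.23 + $3.67 + $2.26 = $35.44

$35.44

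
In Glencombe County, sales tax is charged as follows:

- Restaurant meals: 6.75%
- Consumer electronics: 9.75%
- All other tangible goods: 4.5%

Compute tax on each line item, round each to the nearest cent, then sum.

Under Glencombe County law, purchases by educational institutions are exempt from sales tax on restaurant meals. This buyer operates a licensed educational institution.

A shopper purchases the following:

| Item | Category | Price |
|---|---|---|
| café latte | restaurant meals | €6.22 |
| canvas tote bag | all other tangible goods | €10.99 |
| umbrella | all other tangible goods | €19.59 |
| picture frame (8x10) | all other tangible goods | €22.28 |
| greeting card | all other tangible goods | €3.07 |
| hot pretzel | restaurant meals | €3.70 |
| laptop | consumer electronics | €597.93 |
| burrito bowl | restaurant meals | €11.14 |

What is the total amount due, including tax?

€735.73

Café latte €6.22: restaurant meals, buyer-exempt → 0% → €0.00
Canvas tote bag €10.99: all other tangible goods → 4.5% → €0.49
Umbrella €19.59: all other tangible goods → 4.5% → €0.88
Picture frame (8x10) €22.28: all other tangible goods → 4.5% → €1.00
Greeting card €3.07: all other tangible goods → 4.5% → €0.14
Hot pretzel €3.70: restaurant meals, buyer-exempt → 0% → €0.00
Laptop €597.93: consumer electronics → 9.75% → €58.30
Burrito bowl €11.14: restaurant meals, buyer-exempt → 0% → €0.00
Subtotal = €674.92; tax = €60.81; total due = €735.73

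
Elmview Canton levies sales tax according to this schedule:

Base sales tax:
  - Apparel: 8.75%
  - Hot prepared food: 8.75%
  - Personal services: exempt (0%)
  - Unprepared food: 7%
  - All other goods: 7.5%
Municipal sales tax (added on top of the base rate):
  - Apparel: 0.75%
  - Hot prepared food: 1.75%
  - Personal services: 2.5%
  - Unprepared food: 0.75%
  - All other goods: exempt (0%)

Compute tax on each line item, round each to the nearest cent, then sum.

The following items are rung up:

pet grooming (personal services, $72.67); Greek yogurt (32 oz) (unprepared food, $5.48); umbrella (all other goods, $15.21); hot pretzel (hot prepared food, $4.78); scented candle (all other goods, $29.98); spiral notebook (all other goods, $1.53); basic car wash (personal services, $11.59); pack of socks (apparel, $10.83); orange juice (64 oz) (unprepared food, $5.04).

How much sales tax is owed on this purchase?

$7.95

Pet grooming $72.67: personal services → 0% + 2.5% municipal = 2.5% → $1.82
Greek yogurt (32 oz) $5.48: unprepared food → 7% + 0.75% municipal = 7.75% → $0.42
Umbrella $15.21: all other goods → 7.5% + 0% municipal = 7.5% → $1.14
Hot pretzel $4.78: hot prepared food → 8.75% + 1.75% municipal = 10.5% → $0.50
Scented candle $29.98: all other goods → 7.5% + 0% municipal = 7.5% → $2.25
Spiral notebook $1.53: all other goods → 7.5% + 0% municipal = 7.5% → $0.11
Basic car wash $11.59: personal services → 0% + 2.5% municipal = 2.5% → $0.29
Pack of socks $10.83: apparel → 8.75% + 0.75% municipal = 9.5% → $1.03
Orange juice (64 oz) $5.04: unprepared food → 7% + 0.75% municipal = 7.75% → $0.39
Total tax = $1.82 + $0.42 + $1.14 + $0.50 + $2.25 + $0.11 + $0.29 + $1.03 + $0.39 = $7.95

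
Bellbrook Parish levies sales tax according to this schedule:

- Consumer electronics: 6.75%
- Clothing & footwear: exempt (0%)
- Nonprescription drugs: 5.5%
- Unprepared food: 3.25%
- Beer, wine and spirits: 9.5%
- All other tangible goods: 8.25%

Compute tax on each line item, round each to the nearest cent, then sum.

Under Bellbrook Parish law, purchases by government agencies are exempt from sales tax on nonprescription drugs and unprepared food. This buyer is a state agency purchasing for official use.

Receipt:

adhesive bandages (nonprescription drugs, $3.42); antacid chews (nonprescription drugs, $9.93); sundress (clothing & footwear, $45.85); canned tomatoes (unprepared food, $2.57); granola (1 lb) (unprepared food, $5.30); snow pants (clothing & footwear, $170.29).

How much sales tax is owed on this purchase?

Adhesive bandages $3.42: nonprescription drugs, buyer-exempt → 0% → $0.00
Antacid chews $9.93: nonprescription drugs, buyer-exempt → 0% → $0.00
Sundress $45.85: clothing & footwear → 0% → $0.00
Canned tomatoes $2.57: unprepared food, buyer-exempt → 0% → $0.00
Granola (1 lb) $5.30: unprepared food, buyer-exempt → 0% → $0.00
Snow pants $170.29: clothing & footwear → 0% → $0.00
Total tax = $0.00

$0.00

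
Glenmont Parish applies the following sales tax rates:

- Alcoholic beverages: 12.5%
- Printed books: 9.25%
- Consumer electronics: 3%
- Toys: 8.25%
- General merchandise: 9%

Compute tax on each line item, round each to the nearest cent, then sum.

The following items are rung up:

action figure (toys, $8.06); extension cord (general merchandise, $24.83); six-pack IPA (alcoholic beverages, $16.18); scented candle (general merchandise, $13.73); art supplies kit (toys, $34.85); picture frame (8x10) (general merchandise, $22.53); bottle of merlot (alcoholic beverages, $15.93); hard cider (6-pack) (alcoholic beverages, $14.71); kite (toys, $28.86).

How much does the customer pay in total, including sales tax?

Action figure $8.06: toys → 8.25% → $0.66
Extension cord $24.83: general merchandise → 9% → $2.23
Six-pack IPA $16.18: alcoholic beverages → 12.5% → $2.02
Scented candle $13.73: general merchandise → 9% → $1.24
Art supplies kit $34.85: toys → 8.25% → $2.88
Picture frame (8x10) $22.53: general merchandise → 9% → $2.03
Bottle of merlot $15.93: alcoholic beverages → 12.5% → $1.99
Hard cider (6-pack) $14.71: alcoholic beverages → 12.5% → $1.84
Kite $28.86: toys → 8.25% → $2.38
Subtotal = $179.68; tax = $17.27; total due = $196.95

$196.95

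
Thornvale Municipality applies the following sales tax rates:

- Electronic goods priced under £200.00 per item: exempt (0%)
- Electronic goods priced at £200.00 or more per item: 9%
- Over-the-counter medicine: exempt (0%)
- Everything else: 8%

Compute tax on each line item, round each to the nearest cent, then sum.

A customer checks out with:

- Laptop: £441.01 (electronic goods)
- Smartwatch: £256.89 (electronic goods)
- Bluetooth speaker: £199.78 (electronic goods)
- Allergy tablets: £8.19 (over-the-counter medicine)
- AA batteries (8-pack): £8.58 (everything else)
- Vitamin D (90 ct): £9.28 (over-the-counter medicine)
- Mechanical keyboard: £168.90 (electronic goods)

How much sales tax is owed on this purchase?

£63.50

Laptop £441.01: electronic goods, £200.00 or more → 9% → £39.69
Smartwatch £256.89: electronic goods, £200.00 or more → 9% → £23.12
Bluetooth speaker £199.78: electronic goods, under £200.00 → 0% → £0.00
Allergy tablets £8.19: over-the-counter medicine → 0% → £0.00
AA batteries (8-pack) £8.58: everything else → 8% → £0.69
Vitamin D (90 ct) £9.28: over-the-counter medicine → 0% → £0.00
Mechanical keyboard £168.90: electronic goods, under £200.00 → 0% → £0.00
Total tax = £39.69 + £23.12 + £0.69 = £63.50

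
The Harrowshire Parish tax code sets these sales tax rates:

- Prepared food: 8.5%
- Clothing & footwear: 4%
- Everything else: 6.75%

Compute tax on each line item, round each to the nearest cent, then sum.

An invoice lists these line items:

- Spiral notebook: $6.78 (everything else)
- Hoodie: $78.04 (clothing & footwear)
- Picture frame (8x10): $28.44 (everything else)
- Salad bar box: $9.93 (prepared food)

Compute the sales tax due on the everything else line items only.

Spiral notebook $6.78: everything else → 6.75% → $0.46
Picture frame (8x10) $28.44: everything else → 6.75% → $1.92
Tax on everything else = $0.46 + $1.92 = $2.38

$2.38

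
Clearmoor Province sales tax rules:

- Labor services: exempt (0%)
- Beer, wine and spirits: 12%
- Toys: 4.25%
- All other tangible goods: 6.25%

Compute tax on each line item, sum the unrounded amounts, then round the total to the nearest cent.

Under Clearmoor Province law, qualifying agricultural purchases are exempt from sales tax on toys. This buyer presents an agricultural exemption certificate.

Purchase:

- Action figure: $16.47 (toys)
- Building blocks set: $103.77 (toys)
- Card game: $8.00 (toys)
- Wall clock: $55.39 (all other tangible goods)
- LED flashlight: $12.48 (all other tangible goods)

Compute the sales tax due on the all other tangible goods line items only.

$4.24

Wall clock $55.39: all other tangible goods → 6.25% → $3.461875
LED flashlight $12.48: all other tangible goods → 6.25% → $0.78
Tax on all other tangible goods: unrounded sum = $4.241875 → $4.24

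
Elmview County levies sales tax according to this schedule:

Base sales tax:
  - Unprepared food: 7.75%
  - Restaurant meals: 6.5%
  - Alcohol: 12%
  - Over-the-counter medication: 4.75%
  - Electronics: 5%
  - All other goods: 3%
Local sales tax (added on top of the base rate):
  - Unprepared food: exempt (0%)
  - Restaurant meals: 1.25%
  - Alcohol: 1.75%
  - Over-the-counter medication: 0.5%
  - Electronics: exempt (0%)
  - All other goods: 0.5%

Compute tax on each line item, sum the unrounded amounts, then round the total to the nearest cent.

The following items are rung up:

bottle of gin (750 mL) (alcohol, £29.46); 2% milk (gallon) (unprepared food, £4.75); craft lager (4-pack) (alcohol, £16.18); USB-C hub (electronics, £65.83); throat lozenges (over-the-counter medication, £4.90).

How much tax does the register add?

£10.19

Bottle of gin (750 mL) £29.46: alcohol → 12% + 1.75% local = 13.75% → £4.05075
2% milk (gallon) £4.75: unprepared food → 7.75% + 0% local = 7.75% → £0.368125
Craft lager (4-pack) £16.18: alcohol → 12% + 1.75% local = 13.75% → £2.22475
USB-C hub £65.83: electronics → 5% + 0% local = 5% → £3.2915
Throat lozenges £4.90: over-the-counter medication → 4.75% + 0.5% local = 5.25% → £0.25725
Unrounded tax sum = £10.192375 → £10.19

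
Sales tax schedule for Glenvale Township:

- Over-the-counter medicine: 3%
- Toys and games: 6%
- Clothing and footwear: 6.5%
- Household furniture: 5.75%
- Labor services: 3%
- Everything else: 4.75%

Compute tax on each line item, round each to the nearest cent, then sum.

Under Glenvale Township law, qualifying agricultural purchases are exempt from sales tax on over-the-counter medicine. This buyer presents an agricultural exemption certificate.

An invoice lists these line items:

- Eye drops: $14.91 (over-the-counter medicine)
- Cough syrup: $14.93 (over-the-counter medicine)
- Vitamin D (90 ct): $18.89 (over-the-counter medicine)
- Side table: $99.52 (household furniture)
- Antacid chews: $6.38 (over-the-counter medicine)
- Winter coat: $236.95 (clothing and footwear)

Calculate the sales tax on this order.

$21.12

Eye drops $14.91: over-the-counter medicine, buyer-exempt → 0% → $0.00
Cough syrup $14.93: over-the-counter medicine, buyer-exempt → 0% → $0.00
Vitamin D (90 ct) $18.89: over-the-counter medicine, buyer-exempt → 0% → $0.00
Side table $99.52: household furniture → 5.75% → $5.72
Antacid chews $6.38: over-the-counter medicine, buyer-exempt → 0% → $0.00
Winter coat $236.95: clothing and footwear → 6.5% → $15.40
Total tax = $5.72 + $15.40 = $21.12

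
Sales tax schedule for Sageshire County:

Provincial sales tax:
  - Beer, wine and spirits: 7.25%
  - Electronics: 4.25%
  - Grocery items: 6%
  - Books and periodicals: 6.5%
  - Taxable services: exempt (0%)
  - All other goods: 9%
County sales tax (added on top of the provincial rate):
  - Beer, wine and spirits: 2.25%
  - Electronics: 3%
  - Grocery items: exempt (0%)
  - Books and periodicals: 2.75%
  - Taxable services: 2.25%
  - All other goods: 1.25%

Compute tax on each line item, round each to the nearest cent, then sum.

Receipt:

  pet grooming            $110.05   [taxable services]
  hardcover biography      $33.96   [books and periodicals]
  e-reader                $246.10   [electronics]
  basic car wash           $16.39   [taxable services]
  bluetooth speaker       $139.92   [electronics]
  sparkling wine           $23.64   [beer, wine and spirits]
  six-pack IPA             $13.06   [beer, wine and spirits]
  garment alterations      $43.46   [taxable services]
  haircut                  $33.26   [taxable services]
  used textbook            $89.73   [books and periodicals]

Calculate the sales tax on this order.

Pet grooming $110.05: taxable services → 0% + 2.25% county = 2.25% → $2.48
Hardcover biography $33.96: books and periodicals → 6.5% + 2.75% county = 9.25% → $3.14
E-reader $246.10: electronics → 4.25% + 3% county = 7.25% → $17.84
Basic car wash $16.39: taxable services → 0% + 2.25% county = 2.25% → $0.37
Bluetooth speaker $139.92: electronics → 4.25% + 3% county = 7.25% → $10.14
Sparkling wine $23.64: beer, wine and spirits → 7.25% + 2.25% county = 9.5% → $2.25
Six-pack IPA $13.06: beer, wine and spirits → 7.25% + 2.25% county = 9.5% → $1.24
Garment alterations $43.46: taxable services → 0% + 2.25% county = 2.25% → $0.98
Haircut $33.26: taxable services → 0% + 2.25% county = 2.25% → $0.75
Used textbook $89.73: books and periodicals → 6.5% + 2.75% county = 9.25% → $8.30
Total tax = $2.48 + $3.14 + $17.84 + $0.37 + $10.14 + $2.25 + $1.24 + $0.98 + $0.75 + $8.30 = $47.49

$47.49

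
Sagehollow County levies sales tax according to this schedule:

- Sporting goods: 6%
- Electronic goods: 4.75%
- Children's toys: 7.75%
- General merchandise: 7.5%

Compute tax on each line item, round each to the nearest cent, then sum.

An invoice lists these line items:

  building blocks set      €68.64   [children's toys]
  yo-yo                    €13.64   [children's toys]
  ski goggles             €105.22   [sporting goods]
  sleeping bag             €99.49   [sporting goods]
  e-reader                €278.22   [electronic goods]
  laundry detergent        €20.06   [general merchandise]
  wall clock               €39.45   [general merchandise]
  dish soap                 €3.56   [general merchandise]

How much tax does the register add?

Building blocks set €68.64: children's toys → 7.75% → €5.32
Yo-yo €13.64: children's toys → 7.75% → €1.06
Ski goggles €105.22: sporting goods → 6% → €6.31
Sleeping bag €99.49: sporting goods → 6% → €5.97
E-reader €278.22: electronic goods → 4.75% → €13.22
Laundry detergent €20.06: general merchandise → 7.5% → €1.50
Wall clock €39.45: general merchandise → 7.5% → €2.96
Dish soap €3.56: general merchandise → 7.5% → €0.27
Total tax = €5.32 + €1.06 + €6.31 + €5.97 + €13.22 + €1.50 + €2.96 + €0.27 = €36.61

€36.61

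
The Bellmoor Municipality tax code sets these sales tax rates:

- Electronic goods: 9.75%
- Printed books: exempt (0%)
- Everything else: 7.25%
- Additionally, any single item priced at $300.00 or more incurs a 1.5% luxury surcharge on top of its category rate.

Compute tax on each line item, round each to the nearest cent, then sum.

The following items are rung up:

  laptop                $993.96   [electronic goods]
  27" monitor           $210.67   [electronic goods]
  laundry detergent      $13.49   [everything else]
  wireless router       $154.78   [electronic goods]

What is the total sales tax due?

Laptop $993.96: electronic goods → 9.75% + 1.5% surcharge = 11.25% → $111.82
27" monitor $210.67: electronic goods → 9.75% → $20.54
Laundry detergent $13.49: everything else → 7.25% → $0.98
Wireless router $154.78: electronic goods → 9.75% → $15.09
Total tax = $111.82 + $20.54 + $0.98 + $15.09 = $148.43

$148.43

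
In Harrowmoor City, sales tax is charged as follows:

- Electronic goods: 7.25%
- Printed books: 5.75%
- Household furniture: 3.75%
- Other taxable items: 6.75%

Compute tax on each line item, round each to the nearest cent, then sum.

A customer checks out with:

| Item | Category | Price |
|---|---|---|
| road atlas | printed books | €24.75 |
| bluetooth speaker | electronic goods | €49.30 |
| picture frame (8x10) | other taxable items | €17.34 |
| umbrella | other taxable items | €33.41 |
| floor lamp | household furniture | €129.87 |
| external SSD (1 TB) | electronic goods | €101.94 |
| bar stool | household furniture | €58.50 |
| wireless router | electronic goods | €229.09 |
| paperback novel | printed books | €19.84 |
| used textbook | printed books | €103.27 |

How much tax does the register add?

Road atlas €24.75: printed books → 5.75% → €1.42
Bluetooth speaker €49.30: electronic goods → 7.25% → €3.57
Picture frame (8x10) €17.34: other taxable items → 6.75% → €1.17
Umbrella €33.41: other taxable items → 6.75% → €2.26
Floor lamp €129.87: household furniture → 3.75% → €4.87
External SSD (1 TB) €101.94: electronic goods → 7.25% → €7.39
Bar stool €58.50: household furniture → 3.75% → €2.19
Wireless router €229.09: electronic goods → 7.25% → €16.61
Paperback novel €19.84: printed books → 5.75% → €1.14
Used textbook €103.27: printed books → 5.75% → €5.94
Total tax = €1.42 + €3.57 + €1.17 + €2.26 + €4.87 + €7.39 + €2.19 + €16.61 + €1.14 + €5.94 = €46.56

€46.56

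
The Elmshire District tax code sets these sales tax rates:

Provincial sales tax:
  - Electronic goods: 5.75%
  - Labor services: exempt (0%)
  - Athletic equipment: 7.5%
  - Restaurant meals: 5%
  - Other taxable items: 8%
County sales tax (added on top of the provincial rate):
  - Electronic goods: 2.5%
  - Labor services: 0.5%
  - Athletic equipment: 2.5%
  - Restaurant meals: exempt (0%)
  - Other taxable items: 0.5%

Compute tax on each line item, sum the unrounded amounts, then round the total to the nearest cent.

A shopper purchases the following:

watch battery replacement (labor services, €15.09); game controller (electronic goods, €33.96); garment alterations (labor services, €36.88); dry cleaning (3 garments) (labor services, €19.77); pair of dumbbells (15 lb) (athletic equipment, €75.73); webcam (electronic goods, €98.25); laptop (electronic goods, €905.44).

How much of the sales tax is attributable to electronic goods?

Game controller €33.96: electronic goods → 5.75% + 2.5% county = 8.25% → €2.8017
Webcam €98.25: electronic goods → 5.75% + 2.5% county = 8.25% → €8.105625
Laptop €905.44: electronic goods → 5.75% + 2.5% county = 8.25% → €74.6988
Tax on electronic goods: unrounded sum = €85.606125 → €85.61

€85.61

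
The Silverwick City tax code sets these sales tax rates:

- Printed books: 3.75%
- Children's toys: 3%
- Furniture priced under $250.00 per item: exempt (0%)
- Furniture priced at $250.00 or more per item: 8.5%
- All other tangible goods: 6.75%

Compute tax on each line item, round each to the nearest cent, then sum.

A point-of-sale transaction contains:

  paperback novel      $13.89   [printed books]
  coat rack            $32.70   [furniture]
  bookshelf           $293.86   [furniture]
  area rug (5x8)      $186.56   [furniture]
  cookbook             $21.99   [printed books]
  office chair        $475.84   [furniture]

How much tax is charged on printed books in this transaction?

$1.34

Paperback novel $13.89: printed books → 3.75% → $0.52
Cookbook $21.99: printed books → 3.75% → $0.82
Tax on printed books = $0.52 + $0.82 = $1.34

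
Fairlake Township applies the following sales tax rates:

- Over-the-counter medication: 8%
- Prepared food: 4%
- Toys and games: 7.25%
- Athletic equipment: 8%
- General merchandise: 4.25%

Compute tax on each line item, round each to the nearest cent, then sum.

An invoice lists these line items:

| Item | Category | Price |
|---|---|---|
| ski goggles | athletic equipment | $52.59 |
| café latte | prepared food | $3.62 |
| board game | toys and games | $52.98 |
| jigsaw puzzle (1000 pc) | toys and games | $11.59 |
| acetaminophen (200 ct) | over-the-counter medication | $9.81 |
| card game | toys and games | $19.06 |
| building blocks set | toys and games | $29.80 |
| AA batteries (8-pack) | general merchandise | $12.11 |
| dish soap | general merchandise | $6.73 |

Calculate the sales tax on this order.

$14.15

Ski goggles $52.59: athletic equipment → 8% → $4.21
Café latte $3.62: prepared food → 4% → $0.14
Board game $52.98: toys and games → 7.25% → $3.84
Jigsaw puzzle (1000 pc) $11.59: toys and games → 7.25% → $0.84
Acetaminophen (200 ct) $9.81: over-the-counter medication → 8% → $0.78
Card game $19.06: toys and games → 7.25% → $1.38
Building blocks set $29.80: toys and games → 7.25% → $2.16
AA batteries (8-pack) $12.11: general merchandise → 4.25% → $0.51
Dish soap $6.73: general merchandise → 4.25% → $0.29
Total tax = $4.21 + $0.14 + $3.84 + $0.84 + $0.78 + $1.38 + $2.16 + $0.51 + $0.29 = $14.15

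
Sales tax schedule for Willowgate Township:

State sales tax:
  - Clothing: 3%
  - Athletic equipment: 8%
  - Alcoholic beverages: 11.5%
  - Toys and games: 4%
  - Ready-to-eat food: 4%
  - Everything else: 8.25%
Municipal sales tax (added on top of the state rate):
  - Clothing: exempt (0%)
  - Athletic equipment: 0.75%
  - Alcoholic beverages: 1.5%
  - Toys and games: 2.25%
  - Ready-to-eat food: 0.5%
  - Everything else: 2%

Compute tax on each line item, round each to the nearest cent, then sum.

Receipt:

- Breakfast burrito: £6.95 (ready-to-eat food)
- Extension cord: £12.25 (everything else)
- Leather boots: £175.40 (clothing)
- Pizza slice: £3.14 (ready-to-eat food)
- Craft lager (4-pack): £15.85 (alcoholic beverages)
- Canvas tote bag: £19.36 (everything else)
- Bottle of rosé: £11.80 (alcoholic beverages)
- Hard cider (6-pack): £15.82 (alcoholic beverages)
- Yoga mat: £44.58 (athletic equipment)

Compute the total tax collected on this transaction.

Breakfast burrito £6.95: ready-to-eat food → 4% + 0.5% municipal = 4.5% → £0.31
Extension cord £12.25: everything else → 8.25% + 2% municipal = 10.25% → £1.26
Leather boots £175.40: clothing → 3% + 0% municipal = 3% → £5.26
Pizza slice £3.14: ready-to-eat food → 4% + 0.5% municipal = 4.5% → £0.14
Craft lager (4-pack) £15.85: alcoholic beverages → 11.5% + 1.5% municipal = 13% → £2.06
Canvas tote bag £19.36: everything else → 8.25% + 2% municipal = 10.25% → £1.98
Bottle of rosé £11.80: alcoholic beverages → 11.5% + 1.5% municipal = 13% → £1.53
Hard cider (6-pack) £15.82: alcoholic beverages → 11.5% + 1.5% municipal = 13% → £2.06
Yoga mat £44.58: athletic equipment → 8% + 0.75% municipal = 8.75% → £3.90
Total tax = £0.31 + £1.26 + £5.26 + £0.14 + £2.06 + £1.98 + £1.53 + £2.06 + £3.90 = £18.50

£18.50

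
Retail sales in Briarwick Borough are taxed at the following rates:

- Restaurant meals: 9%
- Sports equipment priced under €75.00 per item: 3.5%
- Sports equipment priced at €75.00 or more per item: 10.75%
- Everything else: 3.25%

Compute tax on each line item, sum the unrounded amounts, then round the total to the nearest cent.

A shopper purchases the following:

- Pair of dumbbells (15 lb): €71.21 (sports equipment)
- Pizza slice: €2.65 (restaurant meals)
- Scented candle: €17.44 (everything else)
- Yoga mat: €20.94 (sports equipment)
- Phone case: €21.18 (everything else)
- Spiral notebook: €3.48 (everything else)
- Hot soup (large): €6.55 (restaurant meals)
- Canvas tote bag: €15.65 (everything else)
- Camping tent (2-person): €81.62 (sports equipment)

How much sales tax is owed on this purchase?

Pair of dumbbells (15 lb) €71.21: sports equipment, under €75.00 → 3.5% → €2.49235
Pizza slice €2.65: restaurant meals → 9% → €0.2385
Scented candle €17.44: everything else → 3.25% → €0.5668
Yoga mat €20.94: sports equipment, under €75.00 → 3.5% → €0.7329
Phone case €21.18: everything else → 3.25% → €0.68835
Spiral notebook €3.48: everything else → 3.25% → €0.1131
Hot soup (large) €6.55: restaurant meals → 9% → €0.5895
Canvas tote bag €15.65: everything else → 3.25% → €0.508625
Camping tent (2-person) €81.62: sports equipment, €75.00 or more → 10.75% → €8.77415
Unrounded tax sum = €14.704275 → €14.70

€14.70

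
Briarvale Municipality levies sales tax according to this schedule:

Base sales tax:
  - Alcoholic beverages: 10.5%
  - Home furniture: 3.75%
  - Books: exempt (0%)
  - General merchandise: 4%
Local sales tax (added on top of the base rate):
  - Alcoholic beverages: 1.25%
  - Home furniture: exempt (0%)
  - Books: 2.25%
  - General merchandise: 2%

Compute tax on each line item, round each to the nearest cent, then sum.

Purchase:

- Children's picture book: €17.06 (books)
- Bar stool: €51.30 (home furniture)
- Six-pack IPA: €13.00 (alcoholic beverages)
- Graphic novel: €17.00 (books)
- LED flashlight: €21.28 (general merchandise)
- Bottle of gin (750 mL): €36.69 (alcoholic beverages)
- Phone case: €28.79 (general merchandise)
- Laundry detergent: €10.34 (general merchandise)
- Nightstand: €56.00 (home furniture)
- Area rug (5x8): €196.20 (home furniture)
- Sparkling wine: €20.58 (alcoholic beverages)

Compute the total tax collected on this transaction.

€24.03

Children's picture book €17.06: books → 0% + 2.25% local = 2.25% → €0.38
Bar stool €51.30: home furniture → 3.75% + 0% local = 3.75% → €1.92
Six-pack IPA €13.00: alcoholic beverages → 10.5% + 1.25% local = 11.75% → €1.53
Graphic novel €17.00: books → 0% + 2.25% local = 2.25% → €0.38
LED flashlight €21.28: general merchandise → 4% + 2% local = 6% → €1.28
Bottle of gin (750 mL) €36.69: alcoholic beverages → 10.5% + 1.25% local = 11.75% → €4.31
Phone case €28.79: general merchandise → 4% + 2% local = 6% → €1.73
Laundry detergent €10.34: general merchandise → 4% + 2% local = 6% → €0.62
Nightstand €56.00: home furniture → 3.75% + 0% local = 3.75% → €2.10
Area rug (5x8) €196.20: home furniture → 3.75% + 0% local = 3.75% → €7.36
Sparkling wine €20.58: alcoholic beverages → 10.5% + 1.25% local = 11.75% → €2.42
Total tax = €0.38 + €1.92 + €1.53 + €0.38 + €1.28 + €4.31 + €1.73 + €0.62 + €2.10 + €7.36 + €2.42 = €24.03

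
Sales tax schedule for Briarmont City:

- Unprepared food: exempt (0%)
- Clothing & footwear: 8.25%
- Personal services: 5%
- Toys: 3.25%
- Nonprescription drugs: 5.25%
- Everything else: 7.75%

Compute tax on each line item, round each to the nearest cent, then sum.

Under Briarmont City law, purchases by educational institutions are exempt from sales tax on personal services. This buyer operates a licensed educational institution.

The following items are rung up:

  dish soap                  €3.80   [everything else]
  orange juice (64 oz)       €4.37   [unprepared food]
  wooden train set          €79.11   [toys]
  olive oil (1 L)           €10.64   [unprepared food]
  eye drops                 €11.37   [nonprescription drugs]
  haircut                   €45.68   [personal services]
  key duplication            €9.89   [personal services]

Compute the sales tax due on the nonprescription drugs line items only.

Eye drops €11.37: nonprescription drugs → 5.25% → €0.60
Tax on nonprescription drugs = €0.60

€0.60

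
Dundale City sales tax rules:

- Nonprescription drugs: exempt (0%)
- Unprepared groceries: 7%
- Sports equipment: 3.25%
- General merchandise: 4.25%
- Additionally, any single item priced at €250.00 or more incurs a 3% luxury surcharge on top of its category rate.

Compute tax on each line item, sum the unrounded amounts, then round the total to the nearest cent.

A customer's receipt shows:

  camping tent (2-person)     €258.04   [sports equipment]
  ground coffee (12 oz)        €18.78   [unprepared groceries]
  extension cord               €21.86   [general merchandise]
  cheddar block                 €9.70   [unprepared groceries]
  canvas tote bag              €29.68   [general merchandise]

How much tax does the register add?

€20.31

Camping tent (2-person) €258.04: sports equipment → 3.25% + 3% surcharge = 6.25% → €16.1275
Ground coffee (12 oz) €18.78: unprepared groceries → 7% → €1.3146
Extension cord €21.86: general merchandise → 4.25% → €0.92905
Cheddar block €9.70: unprepared groceries → 7% → €0.679
Canvas tote bag €29.68: general merchandise → 4.25% → €1.2614
Unrounded tax sum = €20.31155 → €20.31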